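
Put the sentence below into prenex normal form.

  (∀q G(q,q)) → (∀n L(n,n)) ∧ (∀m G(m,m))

∃q ∀n ∀m (¬G(q,q) ∨ L(n,n) ∧ G(m,m))

Eliminate → and ↔ using ¬ and ∨.
  ¬(∀q G(q,q)) ∨ (∀n L(n,n)) ∧ (∀m G(m,m))
Move each ¬ inward, flipping quantifiers it crosses:
  (∃q ¬G(q,q)) ∨ (∀n L(n,n)) ∧ (∀m G(m,m))
All bound variables are already distinct, so no renaming is needed.
Extract every quantifier outward, since the variables are now distinct and don't occur free across branches:
  ∃q ∀n ∀m (¬G(q,q) ∨ L(n,n) ∧ G(m,m))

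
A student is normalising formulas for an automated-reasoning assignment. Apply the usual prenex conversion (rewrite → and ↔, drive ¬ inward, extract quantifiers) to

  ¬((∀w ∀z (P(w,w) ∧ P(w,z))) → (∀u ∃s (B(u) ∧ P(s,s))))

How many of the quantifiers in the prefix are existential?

1

Rewrite implications/biconditionals: A → B as ¬A ∨ B.
  ¬(¬(∀w ∀z (P(w,w) ∧ P(w,z))) ∨ (∀u ∃s (B(u) ∧ P(s,s))))
Push ¬ through the quantifiers and connectives to reach negation normal form:
  (∀w ∀z (P(w,w) ∧ P(w,z))) ∧ (∃u ∀s (¬B(u) ∨ ¬P(s,s)))
All bound variables are already distinct, so no renaming is needed.
Finally move all quantifiers to the prefix:
  ∀w ∀z ∃u ∀s (P(w,w) ∧ P(w,z) ∧ (¬B(u) ∨ ¬P(s,s)))
The prefix is ∀w ∀z ∃u ∀s: 3 universal, 1 existential.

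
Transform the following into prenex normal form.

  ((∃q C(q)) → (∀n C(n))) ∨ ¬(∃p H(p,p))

∀q ∀n ∀p (¬C(q) ∨ C(n) ∨ ¬H(p,p))

Rewrite implications/biconditionals: A → B as ¬A ∨ B.
  ¬(∃q C(q)) ∨ (∀n C(n)) ∨ ¬(∃p H(p,p))
Drive negations inward (¬∀x A ≡ ∃x ¬A, ¬∃x A ≡ ∀x ¬A, De Morgan for ∧/∨):
  (∀q ¬C(q)) ∨ (∀n C(n)) ∨ (∀p ¬H(p,p))
All bound variables are already distinct, so no renaming is needed.
Finally move all quantifiers to the prefix:
  ∀q ∀n ∀p (¬C(q) ∨ C(n) ∨ ¬H(p,p))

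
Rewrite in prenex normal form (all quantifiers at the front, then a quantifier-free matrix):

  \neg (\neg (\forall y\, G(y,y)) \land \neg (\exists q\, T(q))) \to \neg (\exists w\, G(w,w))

Rewrite implications/biconditionals: A → B as ¬A ∨ B.
  \neg \neg (\neg (\forall y\, G(y,y)) \land \neg (\exists q\, T(q))) \lor \neg (\exists w\, G(w,w))
Push ¬ through the quantifiers and connectives to reach negation normal form:
  (\exists y\, \neg G(y,y)) \land (\forall q\, \neg T(q)) \lor (\forall w\, \neg G(w,w))
Finally move all quantifiers to the prefix:
  \exists y\, \forall q\, \forall w\, (\neg G(y,y) \land \neg T(q) \lor \neg G(w,w))

\exists y\, \forall q\, \forall w\, (\neg G(y,y) \land \neg T(q) \lor \neg G(w,w))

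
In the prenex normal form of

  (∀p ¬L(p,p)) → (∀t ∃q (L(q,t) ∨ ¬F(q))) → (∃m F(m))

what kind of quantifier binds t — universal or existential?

existential

Rewrite implications/biconditionals: A → B as ¬A ∨ B.
  ¬(∀p ¬L(p,p)) ∨ ¬(∀t ∃q (L(q,t) ∨ ¬F(q))) ∨ (∃m F(m))
Push ¬ through the quantifiers and connectives to reach negation normal form:
  (∃p L(p,p)) ∨ (∃t ∀q (¬L(q,t) ∧ F(q))) ∨ (∃m F(m))
Finally move all quantifiers to the prefix:
  ∃p ∃t ∀q ∃m (L(p,p) ∨ ¬L(q,t) ∧ F(q) ∨ F(m))
The quantifier ∀t sits under an odd number of negations (counting the antecedent side of each →), so it flips to ∃t.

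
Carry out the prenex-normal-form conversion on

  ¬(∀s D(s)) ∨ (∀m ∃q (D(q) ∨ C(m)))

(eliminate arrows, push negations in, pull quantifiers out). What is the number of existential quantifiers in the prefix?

2

Drive negations inward (¬∀x A ≡ ∃x ¬A, ¬∃x A ≡ ∀x ¬A, De Morgan for ∧/∨):
  (∃s ¬D(s)) ∨ (∀m ∃q (D(q) ∨ C(m)))
Extract every quantifier outward, since the variables are now distinct and don't occur free across branches:
  ∃s ∀m ∃q (¬D(s) ∨ D(q) ∨ C(m))
The prefix is ∃s ∀m ∃q: 1 universal, 2 existential.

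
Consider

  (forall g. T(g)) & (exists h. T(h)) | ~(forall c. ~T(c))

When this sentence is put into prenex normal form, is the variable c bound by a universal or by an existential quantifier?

Move each ¬ inward, flipping quantifiers it crosses:
  (forall g. T(g)) & (exists h. T(h)) | (exists c. T(c))
All bound variables are already distinct, so no renaming is needed.
Finally move all quantifiers to the prefix:
  forall g. exists h. exists c. (T(g) & T(h) | T(c))
The quantifier forall c sits under an odd number of negations, so it flips to exists c.

existential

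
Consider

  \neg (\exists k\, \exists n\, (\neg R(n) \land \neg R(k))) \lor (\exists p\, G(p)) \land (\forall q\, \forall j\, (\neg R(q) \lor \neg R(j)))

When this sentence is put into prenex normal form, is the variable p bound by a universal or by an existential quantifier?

existential

Push ¬ through the quantifiers and connectives to reach negation normal form:
  (\forall k\, \forall n\, (R(n) \lor R(k))) \lor (\exists p\, G(p)) \land (\forall q\, \forall j\, (\neg R(q) \lor \neg R(j)))
All bound variables are already distinct, so no renaming is needed.
Pull the quantifiers to the front (each side's bound variable is not free in the other side):
  \forall k\, \forall n\, \exists p\, \forall q\, \forall j\, (R(n) \lor R(k) \lor G(p) \land (\neg R(q) \lor \neg R(j)))
The quantifier \exists p sits under an even number of negations, so it remains existential.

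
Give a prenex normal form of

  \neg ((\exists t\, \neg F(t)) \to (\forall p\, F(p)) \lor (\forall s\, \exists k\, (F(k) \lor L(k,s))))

\exists t\, \exists p\, \exists s\, \forall k\, (\neg F(t) \land \neg F(p) \land \neg F(k) \land \neg L(k,s))

Eliminate → and ↔ using ¬ and ∨.
  \neg (\neg (\exists t\, \neg F(t)) \lor (\forall p\, F(p)) \lor (\forall s\, \exists k\, (F(k) \lor L(k,s))))
Drive negations inward (¬∀x A ≡ ∃x ¬A, ¬∃x A ≡ ∀x ¬A, De Morgan for ∧/∨):
  (\exists t\, \neg F(t)) \land (\exists p\, \neg F(p)) \land (\exists s\, \forall k\, (\neg F(k) \land \neg L(k,s)))
All bound variables are already distinct, so no renaming is needed.
Extract every quantifier outward, since the variables are now distinct and don't occur free across branches:
  \exists t\, \exists p\, \exists s\, \forall k\, (\neg F(t) \land \neg F(p) \land \neg F(k) \land \neg L(k,s))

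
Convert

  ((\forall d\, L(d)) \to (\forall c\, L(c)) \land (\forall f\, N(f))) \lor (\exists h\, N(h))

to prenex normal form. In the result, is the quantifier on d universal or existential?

First replace A → B with ¬A ∨ B.
  \neg (\forall d\, L(d)) \lor (\forall c\, L(c)) \land (\forall f\, N(f)) \lor (\exists h\, N(h))
Push ¬ through the quantifiers and connectives to reach negation normal form:
  (\exists d\, \neg L(d)) \lor (\forall c\, L(c)) \land (\forall f\, N(f)) \lor (\exists h\, N(h))
All bound variables are already distinct, so no renaming is needed.
Extract every quantifier outward, since the variables are now distinct and don't occur free across branches:
  \exists d\, \forall c\, \forall f\, \exists h\, (\neg L(d) \lor L(c) \land N(f) \lor N(h))
The quantifier \forall d sits under an odd number of negations (counting the antecedent side of each →), so it flips to \exists d.

existential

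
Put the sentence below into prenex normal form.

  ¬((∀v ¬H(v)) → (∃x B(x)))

∀v ∀x (¬H(v) ∧ ¬B(x))

First replace A → B with ¬A ∨ B.
  ¬(¬(∀v ¬H(v)) ∨ (∃x B(x)))
Move each ¬ inward, flipping quantifiers it crosses:
  (∀v ¬H(v)) ∧ (∀x ¬B(x))
Extract every quantifier outward, since the variables are now distinct and don't occur free across branches:
  ∀v ∀x (¬H(v) ∧ ¬B(x))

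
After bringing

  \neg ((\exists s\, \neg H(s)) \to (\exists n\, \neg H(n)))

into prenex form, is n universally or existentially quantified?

universal

First replace A → B with ¬A ∨ B.
  \neg (\neg (\exists s\, \neg H(s)) \lor (\exists n\, \neg H(n)))
Push ¬ through the quantifiers and connectives to reach negation normal form:
  (\exists s\, \neg H(s)) \land (\forall n\, H(n))
All bound variables are already distinct, so no renaming is needed.
Finally move all quantifiers to the prefix:
  \exists s\, \forall n\, (\neg H(s) \land H(n))
The quantifier \exists n sits under an odd number of negations (counting the antecedent side of each →), so it flips to \forall n.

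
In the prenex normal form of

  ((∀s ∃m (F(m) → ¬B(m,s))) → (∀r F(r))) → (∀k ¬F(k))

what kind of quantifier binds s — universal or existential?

Rewrite implications/biconditionals: A → B as ¬A ∨ B.
  ¬(¬(∀s ∃m (¬F(m) ∨ ¬B(m,s))) ∨ (∀r F(r))) ∨ (∀k ¬F(k))
Move each ¬ inward, flipping quantifiers it crosses:
  (∀s ∃m (¬F(m) ∨ ¬B(m,s))) ∧ (∃r ¬F(r)) ∨ (∀k ¬F(k))
All bound variables are already distinct, so no renaming is needed.
Finally move all quantifiers to the prefix:
  ∀s ∃m ∃r ∀k ((¬F(m) ∨ ¬B(m,s)) ∧ ¬F(r) ∨ ¬F(k))
The quantifier ∀s sits under an even number of negations (counting the antecedent side of each →), so it remains universal.

universal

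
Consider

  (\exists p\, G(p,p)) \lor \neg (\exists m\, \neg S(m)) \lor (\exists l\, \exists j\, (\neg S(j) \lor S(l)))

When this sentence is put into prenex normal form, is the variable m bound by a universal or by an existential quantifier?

Move each ¬ inward, flipping quantifiers it crosses:
  (\exists p\, G(p,p)) \lor (\forall m\, S(m)) \lor (\exists l\, \exists j\, (\neg S(j) \lor S(l)))
All bound variables are already distinct, so no renaming is needed.
Pull the quantifiers to the front (each side's bound variable is not free in the other side):
  \exists p\, \forall m\, \exists l\, \exists j\, (G(p,p) \lor S(m) \lor \neg S(j) \lor S(l))
The quantifier \exists m sits under an odd number of negations, so it flips to \forall m.

universal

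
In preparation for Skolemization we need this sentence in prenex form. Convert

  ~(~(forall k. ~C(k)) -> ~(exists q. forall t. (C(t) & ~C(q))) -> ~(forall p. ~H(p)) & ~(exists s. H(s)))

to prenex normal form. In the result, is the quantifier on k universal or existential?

existential

Rewrite implications/biconditionals: A → B as ¬A ∨ B.
  ~(~~(forall k. ~C(k)) | ~~(exists q. forall t. (C(t) & ~C(q))) | ~(forall p. ~H(p)) & ~(exists s. H(s)))
Move each ¬ inward, flipping quantifiers it crosses:
  (exists k. C(k)) & (forall q. exists t. (~C(t) | C(q))) & ((forall p. ~H(p)) | (exists s. H(s)))
Extract every quantifier outward, since the variables are now distinct and don't occur free across branches:
  exists k. forall q. exists t. forall p. exists s. (C(k) & (~C(t) | C(q)) & (~H(p) | H(s)))
The quantifier forall k sits under an odd number of negations (counting the antecedent side of each →), so it flips to exists k.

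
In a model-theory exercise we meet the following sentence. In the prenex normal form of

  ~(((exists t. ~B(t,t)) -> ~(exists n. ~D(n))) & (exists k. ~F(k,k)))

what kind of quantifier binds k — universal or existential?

Eliminate → and ↔ using ¬ and ∨.
  ~((~(exists t. ~B(t,t)) | ~(exists n. ~D(n))) & (exists k. ~F(k,k)))
Drive negations inward (¬∀x A ≡ ∃x ¬A, ¬∃x A ≡ ∀x ¬A, De Morgan for ∧/∨):
  (exists t. ~B(t,t)) & (exists n. ~D(n)) | (forall k. F(k,k))
Finally move all quantifiers to the prefix:
  exists t. exists n. forall k. (~B(t,t) & ~D(n) | F(k,k))
The quantifier exists k sits under an odd number of negations (counting the antecedent side of each →), so it flips to forall k.

universal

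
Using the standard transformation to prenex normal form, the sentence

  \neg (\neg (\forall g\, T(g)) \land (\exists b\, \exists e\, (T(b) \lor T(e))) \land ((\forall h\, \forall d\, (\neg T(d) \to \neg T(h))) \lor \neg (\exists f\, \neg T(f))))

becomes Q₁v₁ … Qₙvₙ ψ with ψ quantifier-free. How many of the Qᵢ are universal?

3

First replace A → B with ¬A ∨ B.
  \neg (\neg (\forall g\, T(g)) \land (\exists b\, \exists e\, (T(b) \lor T(e))) \land ((\forall h\, \forall d\, (\neg \neg T(d) \lor \neg T(h))) \lor \neg (\exists f\, \neg T(f))))
Move each ¬ inward, flipping quantifiers it crosses:
  (\forall g\, T(g)) \lor (\forall b\, \forall e\, (\neg T(b) \land \neg T(e))) \lor (\exists h\, \exists d\, (\neg T(d) \land T(h))) \land (\exists f\, \neg T(f))
All bound variables are already distinct, so no renaming is needed.
Finally move all quantifiers to the prefix:
  \forall g\, \forall b\, \forall e\, \exists h\, \exists d\, \exists f\, (T(g) \lor \neg T(b) \land \neg T(e) \lor \neg T(d) \land T(h) \land \neg T(f))
The prefix is \forall g \forall b \forall e \exists h \exists d \exists f: 3 universal, 3 existential.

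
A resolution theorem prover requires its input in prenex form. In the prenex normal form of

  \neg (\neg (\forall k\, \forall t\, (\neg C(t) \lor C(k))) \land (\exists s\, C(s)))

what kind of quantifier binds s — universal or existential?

Drive negations inward (¬∀x A ≡ ∃x ¬A, ¬∃x A ≡ ∀x ¬A, De Morgan for ∧/∨):
  (\forall k\, \forall t\, (\neg C(t) \lor C(k))) \lor (\forall s\, \neg C(s))
Pull the quantifiers to the front (each side's bound variable is not free in the other side):
  \forall k\, \forall t\, \forall s\, (\neg C(t) \lor C(k) \lor \neg C(s))
The quantifier \exists s sits under an odd number of negations, so it flips to \forall s.

universal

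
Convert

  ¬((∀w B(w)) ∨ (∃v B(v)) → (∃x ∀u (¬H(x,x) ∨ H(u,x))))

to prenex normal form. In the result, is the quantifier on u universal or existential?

First replace A → B with ¬A ∨ B.
  ¬(¬((∀w B(w)) ∨ (∃v B(v))) ∨ (∃x ∀u (¬H(x,x) ∨ H(u,x))))
Drive negations inward (¬∀x A ≡ ∃x ¬A, ¬∃x A ≡ ∀x ¬A, De Morgan for ∧/∨):
  ((∀w B(w)) ∨ (∃v B(v))) ∧ (∀x ∃u (H(x,x) ∧ ¬H(u,x)))
All bound variables are already distinct, so no renaming is needed.
Pull the quantifiers to the front (each side's bound variable is not free in the other side):
  ∀w ∃v ∀x ∃u ((B(w) ∨ B(v)) ∧ H(x,x) ∧ ¬H(u,x))
The quantifier ∀u sits under an odd number of negations (counting the antecedent side of each →), so it flips to ∃u.

existential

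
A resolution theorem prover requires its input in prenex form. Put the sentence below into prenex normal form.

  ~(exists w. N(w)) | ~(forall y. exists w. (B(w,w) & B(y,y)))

forall w. exists y. forall c. (~N(w) | ~B(c,c) | ~B(y,y))

Drive negations inward (¬∀x A ≡ ∃x ¬A, ¬∃x A ≡ ∀x ¬A, De Morgan for ∧/∨):
  (forall w. ~N(w)) | (exists y. forall w. (~B(w,w) | ~B(y,y)))
Give each quantifier a distinct variable: w↦c.
  (forall w. ~N(w)) | (exists y. forall c. (~B(c,c) | ~B(y,y)))
Finally move all quantifiers to the prefix:
  forall w. exists y. forall c. (~N(w) | ~B(c,c) | ~B(y,y))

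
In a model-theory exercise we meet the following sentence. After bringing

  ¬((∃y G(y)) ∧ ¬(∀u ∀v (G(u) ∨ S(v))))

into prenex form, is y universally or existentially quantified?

universal

Move each ¬ inward, flipping quantifiers it crosses:
  (∀y ¬G(y)) ∨ (∀u ∀v (G(u) ∨ S(v)))
Extract every quantifier outward, since the variables are now distinct and don't occur free across branches:
  ∀y ∀u ∀v (¬G(y) ∨ G(u) ∨ S(v))
The quantifier ∃y sits under an odd number of negations, so it flips to ∀y.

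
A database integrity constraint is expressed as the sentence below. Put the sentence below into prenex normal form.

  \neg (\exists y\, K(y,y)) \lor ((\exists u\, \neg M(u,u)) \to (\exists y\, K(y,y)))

\forall y\, \forall u\, \exists y1\, (\neg K(y,y) \lor M(u,u) \lor K(y1,y1))

First replace A → B with ¬A ∨ B.
  \neg (\exists y\, K(y,y)) \lor \neg (\exists u\, \neg M(u,u)) \lor (\exists y\, K(y,y))
Drive negations inward (¬∀x A ≡ ∃x ¬A, ¬∃x A ≡ ∀x ¬A, De Morgan for ∧/∨):
  (\forall y\, \neg K(y,y)) \lor (\forall u\, M(u,u)) \lor (\exists y\, K(y,y))
Give each quantifier a distinct variable: y↦y1.
  (\forall y\, \neg K(y,y)) \lor (\forall u\, M(u,u)) \lor (\exists y1\, K(y1,y1))
Finally move all quantifiers to the prefix:
  \forall y\, \forall u\, \exists y1\, (\neg K(y,y) \lor M(u,u) \lor K(y1,y1))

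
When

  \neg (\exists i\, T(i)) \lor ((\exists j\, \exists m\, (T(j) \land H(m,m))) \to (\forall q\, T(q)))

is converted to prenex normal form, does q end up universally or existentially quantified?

First replace A → B with ¬A ∨ B.
  \neg (\exists i\, T(i)) \lor \neg (\exists j\, \exists m\, (T(j) \land H(m,m))) \lor (\forall q\, T(q))
Push ¬ through the quantifiers and connectives to reach negation normal form:
  (\forall i\, \neg T(i)) \lor (\forall j\, \forall m\, (\neg T(j) \lor \neg H(m,m))) \lor (\forall q\, T(q))
All bound variables are already distinct, so no renaming is needed.
Finally move all quantifiers to the prefix:
  \forall i\, \forall j\, \forall m\, \forall q\, (\neg T(i) \lor \neg T(j) \lor \neg H(m,m) \lor T(q))
The quantifier \forall q sits under an even number of negations (counting the antecedent side of each →), so it remains universal.

universal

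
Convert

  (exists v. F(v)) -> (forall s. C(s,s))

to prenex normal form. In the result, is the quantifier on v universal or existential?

First replace A → B with ¬A ∨ B.
  ~(exists v. F(v)) | (forall s. C(s,s))
Drive negations inward (¬∀x A ≡ ∃x ¬A, ¬∃x A ≡ ∀x ¬A, De Morgan for ∧/∨):
  (forall v. ~F(v)) | (forall s. C(s,s))
All bound variables are already distinct, so no renaming is needed.
Pull the quantifiers to the front (each side's bound variable is not free in the other side):
  forall v. forall s. (~F(v) | C(s,s))
The quantifier exists v sits under an odd number of negations (counting the antecedent side of each →), so it flips to forall v.

universal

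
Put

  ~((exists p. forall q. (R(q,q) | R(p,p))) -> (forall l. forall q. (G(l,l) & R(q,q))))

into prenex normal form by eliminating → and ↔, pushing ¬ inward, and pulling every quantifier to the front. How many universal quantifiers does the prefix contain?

1

First replace A → B with ¬A ∨ B.
  ~(~(exists p. forall q. (R(q,q) | R(p,p))) | (forall l. forall q. (G(l,l) & R(q,q))))
Drive negations inward (¬∀x A ≡ ∃x ¬A, ¬∃x A ≡ ∀x ¬A, De Morgan for ∧/∨):
  (exists p. forall q. (R(q,q) | R(p,p))) & (exists l. exists q. (~G(l,l) | ~R(q,q)))
Rename bound variables to avoid capture: q↦s.
  (exists p. forall q. (R(q,q) | R(p,p))) & (exists l. exists s. (~G(l,l) | ~R(s,s)))
Pull the quantifiers to the front (each side's bound variable is not free in the other side):
  exists p. forall q. exists l. exists s. ((R(q,q) | R(p,p)) & (~G(l,l) | ~R(s,s)))
The prefix is exists p forall q exists l exists s: 1 universal, 3 existential.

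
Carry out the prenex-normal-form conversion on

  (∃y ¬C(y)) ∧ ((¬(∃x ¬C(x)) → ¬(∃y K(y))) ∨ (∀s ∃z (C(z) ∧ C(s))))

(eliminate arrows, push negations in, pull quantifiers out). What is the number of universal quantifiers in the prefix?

Rewrite implications/biconditionals: A → B as ¬A ∨ B.
  (∃y ¬C(y)) ∧ (¬¬(∃x ¬C(x)) ∨ ¬(∃y K(y)) ∨ (∀s ∃z (C(z) ∧ C(s))))
Push ¬ through the quantifiers and connectives to reach negation normal form:
  (∃y ¬C(y)) ∧ ((∃x ¬C(x)) ∨ (∀y ¬K(y)) ∨ (∀s ∃z (C(z) ∧ C(s))))
Standardize variables apart so no two quantifiers bind the same name: y↦u.
  (∃y ¬C(y)) ∧ ((∃x ¬C(x)) ∨ (∀u ¬K(u)) ∨ (∀s ∃z (C(z) ∧ C(s))))
Finally move all quantifiers to the prefix:
  ∃y ∃x ∀u ∀s ∃z (¬C(y) ∧ (¬C(x) ∨ ¬K(u) ∨ C(z) ∧ C(s)))
The prefix is ∃y ∃x ∀u ∀s ∃z: 2 universal, 3 existential.

2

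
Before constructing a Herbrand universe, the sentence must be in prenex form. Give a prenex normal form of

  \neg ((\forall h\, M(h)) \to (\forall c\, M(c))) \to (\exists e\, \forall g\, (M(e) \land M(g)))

\exists h\, \forall c\, \exists e\, \forall g\, (\neg M(h) \lor M(c) \lor M(e) \land M(g))

First replace A → B with ¬A ∨ B.
  \neg \neg (\neg (\forall h\, M(h)) \lor (\forall c\, M(c))) \lor (\exists e\, \forall g\, (M(e) \land M(g)))
Move each ¬ inward, flipping quantifiers it crosses:
  (\exists h\, \neg M(h)) \lor (\forall c\, M(c)) \lor (\exists e\, \forall g\, (M(e) \land M(g)))
All bound variables are already distinct, so no renaming is needed.
Pull the quantifiers to the front (each side's bound variable is not free in the other side):
  \exists h\, \forall c\, \exists e\, \forall g\, (\neg M(h) \lor M(c) \lor M(e) \land M(g))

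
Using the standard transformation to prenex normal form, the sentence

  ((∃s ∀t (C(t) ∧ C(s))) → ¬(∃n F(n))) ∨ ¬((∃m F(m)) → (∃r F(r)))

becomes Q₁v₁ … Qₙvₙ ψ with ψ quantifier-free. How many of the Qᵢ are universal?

First replace A → B with ¬A ∨ B.
  ¬(∃s ∀t (C(t) ∧ C(s))) ∨ ¬(∃n F(n)) ∨ ¬(¬(∃m F(m)) ∨ (∃r F(r)))
Drive negations inward (¬∀x A ≡ ∃x ¬A, ¬∃x A ≡ ∀x ¬A, De Morgan for ∧/∨):
  (∀s ∃t (¬C(t) ∨ ¬C(s))) ∨ (∀n ¬F(n)) ∨ (∃m F(m)) ∧ (∀r ¬F(r))
All bound variables are already distinct, so no renaming is needed.
Pull the quantifiers to the front (each side's bound variable is not free in the other side):
  ∀s ∃t ∀n ∃m ∀r (¬C(t) ∨ ¬C(s) ∨ ¬F(n) ∨ F(m) ∧ ¬F(r))
The prefix is ∀s ∃t ∀n ∃m ∀r: 3 universal, 2 existential.

3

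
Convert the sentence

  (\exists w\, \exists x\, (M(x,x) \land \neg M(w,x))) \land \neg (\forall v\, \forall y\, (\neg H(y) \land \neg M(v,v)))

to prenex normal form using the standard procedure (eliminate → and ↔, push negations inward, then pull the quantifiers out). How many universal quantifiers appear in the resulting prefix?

0

Drive negations inward (¬∀x A ≡ ∃x ¬A, ¬∃x A ≡ ∀x ¬A, De Morgan for ∧/∨):
  (\exists w\, \exists x\, (M(x,x) \land \neg M(w,x))) \land (\exists v\, \exists y\, (H(y) \lor M(v,v)))
Extract every quantifier outward, since the variables are now distinct and don't occur free across branches:
  \exists w\, \exists x\, \exists v\, \exists y\, (M(x,x) \land \neg M(w,x) \land (H(y) \lor M(v,v)))
The prefix is \exists w \exists x \exists v \exists y: 0 universal, 4 existential.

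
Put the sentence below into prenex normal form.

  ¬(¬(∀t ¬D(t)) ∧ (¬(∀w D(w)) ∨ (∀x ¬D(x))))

Move each ¬ inward, flipping quantifiers it crosses:
  (∀t ¬D(t)) ∨ (∀w D(w)) ∧ (∃x D(x))
Pull the quantifiers to the front (each side's bound variable is not free in the other side):
  ∀t ∀w ∃x (¬D(t) ∨ D(w) ∧ D(x))

∀t ∀w ∃x (¬D(t) ∨ D(w) ∧ D(x))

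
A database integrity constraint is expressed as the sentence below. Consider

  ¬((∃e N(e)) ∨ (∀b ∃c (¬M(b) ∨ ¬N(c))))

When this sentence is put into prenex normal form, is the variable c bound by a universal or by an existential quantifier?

universal

Push ¬ through the quantifiers and connectives to reach negation normal form:
  (∀e ¬N(e)) ∧ (∃b ∀c (M(b) ∧ N(c)))
All bound variables are already distinct, so no renaming is needed.
Extract every quantifier outward, since the variables are now distinct and don't occur free across branches:
  ∀e ∃b ∀c (¬N(e) ∧ M(b) ∧ N(c))
The quantifier ∃c sits under an odd number of negations, so it flips to ∀c.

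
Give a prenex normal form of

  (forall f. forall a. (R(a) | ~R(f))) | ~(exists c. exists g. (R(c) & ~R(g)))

Move each ¬ inward, flipping quantifiers it crosses:
  (forall f. forall a. (R(a) | ~R(f))) | (forall c. forall g. (~R(c) | R(g)))
Pull the quantifiers to the front (each side's bound variable is not free in the other side):
  forall f. forall a. forall c. forall g. (R(a) | ~R(f) | ~R(c) | R(g))

forall f. forall a. forall c. forall g. (R(a) | ~R(f) | ~R(c) | R(g))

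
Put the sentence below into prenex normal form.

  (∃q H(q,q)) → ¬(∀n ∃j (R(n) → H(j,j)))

Rewrite implications/biconditionals: A → B as ¬A ∨ B.
  ¬(∃q H(q,q)) ∨ ¬(∀n ∃j (¬R(n) ∨ H(j,j)))
Drive negations inward (¬∀x A ≡ ∃x ¬A, ¬∃x A ≡ ∀x ¬A, De Morgan for ∧/∨):
  (∀q ¬H(q,q)) ∨ (∃n ∀j (R(n) ∧ ¬H(j,j)))
All bound variables are already distinct, so no renaming is needed.
Extract every quantifier outward, since the variables are now distinct and don't occur free across branches:
  ∀q ∃n ∀j (¬H(q,q) ∨ R(n) ∧ ¬H(j,j))

∀q ∃n ∀j (¬H(q,q) ∨ R(n) ∧ ¬H(j,j))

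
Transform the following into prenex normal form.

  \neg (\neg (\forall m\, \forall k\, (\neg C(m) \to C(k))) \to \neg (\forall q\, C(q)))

\exists m\, \exists k\, \forall q\, (\neg C(m) \land \neg C(k) \land C(q))

Rewrite implications/biconditionals: A → B as ¬A ∨ B.
  \neg (\neg \neg (\forall m\, \forall k\, (\neg \neg C(m) \lor C(k))) \lor \neg (\forall q\, C(q)))
Move each ¬ inward, flipping quantifiers it crosses:
  (\exists m\, \exists k\, (\neg C(m) \land \neg C(k))) \land (\forall q\, C(q))
Pull the quantifiers to the front (each side's bound variable is not free in the other side):
  \exists m\, \exists k\, \forall q\, (\neg C(m) \land \neg C(k) \land C(q))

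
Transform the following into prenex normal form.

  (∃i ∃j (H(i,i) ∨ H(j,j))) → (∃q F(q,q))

Eliminate → and ↔ using ¬ and ∨.
  ¬(∃i ∃j (H(i,i) ∨ H(j,j))) ∨ (∃q F(q,q))
Move each ¬ inward, flipping quantifiers it crosses:
  (∀i ∀j (¬H(i,i) ∧ ¬H(j,j))) ∨ (∃q F(q,q))
Pull the quantifiers to the front (each side's bound variable is not free in the other side):
  ∀i ∀j ∃q (¬H(i,i) ∧ ¬H(j,j) ∨ F(q,q))

∀i ∀j ∃q (¬H(i,i) ∧ ¬H(j,j) ∨ F(q,q))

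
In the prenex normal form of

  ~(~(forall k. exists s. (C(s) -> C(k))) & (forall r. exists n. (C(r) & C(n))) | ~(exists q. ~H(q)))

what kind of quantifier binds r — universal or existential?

existential

Rewrite implications/biconditionals: A → B as ¬A ∨ B.
  ~(~(forall k. exists s. (~C(s) | C(k))) & (forall r. exists n. (C(r) & C(n))) | ~(exists q. ~H(q)))
Drive negations inward (¬∀x A ≡ ∃x ¬A, ¬∃x A ≡ ∀x ¬A, De Morgan for ∧/∨):
  ((forall k. exists s. (~C(s) | C(k))) | (exists r. forall n. (~C(r) | ~C(n)))) & (exists q. ~H(q))
Finally move all quantifiers to the prefix:
  forall k. exists s. exists r. forall n. exists q. ((~C(s) | C(k) | ~C(r) | ~C(n)) & ~H(q))
The quantifier forall r sits under an odd number of negations (counting the antecedent side of each →), so it flips to exists r.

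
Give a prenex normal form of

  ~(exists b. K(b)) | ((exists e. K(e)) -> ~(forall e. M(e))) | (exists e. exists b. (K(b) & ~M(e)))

Rewrite implications/biconditionals: A → B as ¬A ∨ B.
  ~(exists b. K(b)) | ~(exists e. K(e)) | ~(forall e. M(e)) | (exists e. exists b. (K(b) & ~M(e)))
Drive negations inward (¬∀x A ≡ ∃x ¬A, ¬∃x A ≡ ∀x ¬A, De Morgan for ∧/∨):
  (forall b. ~K(b)) | (forall e. ~K(e)) | (exists e. ~M(e)) | (exists e. exists b. (K(b) & ~M(e)))
Give each quantifier a distinct variable: e↦w1, e↦t, b↦q.
  (forall b. ~K(b)) | (forall e. ~K(e)) | (exists w1. ~M(w1)) | (exists t. exists q. (K(q) & ~M(t)))
Pull the quantifiers to the front (each side's bound variable is not free in the other side):
  forall b. forall e. exists w1. exists t. exists q. (~K(b) | ~K(e) | ~M(w1) | K(q) & ~M(t))

forall b. forall e. exists w1. exists t. exists q. (~K(b) | ~K(e) | ~M(w1) | K(q) & ~M(t))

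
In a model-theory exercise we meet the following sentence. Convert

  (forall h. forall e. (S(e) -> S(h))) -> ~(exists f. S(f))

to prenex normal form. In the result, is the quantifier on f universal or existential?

Rewrite implications/biconditionals: A → B as ¬A ∨ B.
  ~(forall h. forall e. (~S(e) | S(h))) | ~(exists f. S(f))
Drive negations inward (¬∀x A ≡ ∃x ¬A, ¬∃x A ≡ ∀x ¬A, De Morgan for ∧/∨):
  (exists h. exists e. (S(e) & ~S(h))) | (forall f. ~S(f))
Extract every quantifier outward, since the variables are now distinct and don't occur free across branches:
  exists h. exists e. forall f. (S(e) & ~S(h) | ~S(f))
The quantifier exists f sits under an odd number of negations (counting the antecedent side of each →), so it flips to forall f.

universal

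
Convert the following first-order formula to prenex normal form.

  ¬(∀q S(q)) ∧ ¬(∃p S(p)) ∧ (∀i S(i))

∃q ∀p ∀i (¬S(q) ∧ ¬S(p) ∧ S(i))

Drive negations inward (¬∀x A ≡ ∃x ¬A, ¬∃x A ≡ ∀x ¬A, De Morgan for ∧/∨):
  (∃q ¬S(q)) ∧ (∀p ¬S(p)) ∧ (∀i S(i))
All bound variables are already distinct, so no renaming is needed.
Extract every quantifier outward, since the variables are now distinct and don't occur free across branches:
  ∃q ∀p ∀i (¬S(q) ∧ ¬S(p) ∧ S(i))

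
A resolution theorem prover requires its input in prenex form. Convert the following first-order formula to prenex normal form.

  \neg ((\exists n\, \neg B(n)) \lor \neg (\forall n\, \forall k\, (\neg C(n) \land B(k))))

\forall n\, \forall y1\, \forall k\, (B(n) \land \neg C(y1) \land B(k))

Push ¬ through the quantifiers and connectives to reach negation normal form:
  (\forall n\, B(n)) \land (\forall n\, \forall k\, (\neg C(n) \land B(k)))
Give each quantifier a distinct variable: n↦y1.
  (\forall n\, B(n)) \land (\forall y1\, \forall k\, (\neg C(y1) \land B(k)))
Extract every quantifier outward, since the variables are now distinct and don't occur free across branches:
  \forall n\, \forall y1\, \forall k\, (B(n) \land \neg C(y1) \land B(k))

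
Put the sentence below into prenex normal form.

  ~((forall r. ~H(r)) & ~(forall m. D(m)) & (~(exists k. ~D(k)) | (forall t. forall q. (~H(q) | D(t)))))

exists r. forall m. exists k. exists t. exists q. (H(r) | D(m) | ~D(k) & H(q) & ~D(t))

Drive negations inward (¬∀x A ≡ ∃x ¬A, ¬∃x A ≡ ∀x ¬A, De Morgan for ∧/∨):
  (exists r. H(r)) | (forall m. D(m)) | (exists k. ~D(k)) & (exists t. exists q. (H(q) & ~D(t)))
All bound variables are already distinct, so no renaming is needed.
Pull the quantifiers to the front (each side's bound variable is not free in the other side):
  exists r. forall m. exists k. exists t. exists q. (H(r) | D(m) | ~D(k) & H(q) & ~D(t))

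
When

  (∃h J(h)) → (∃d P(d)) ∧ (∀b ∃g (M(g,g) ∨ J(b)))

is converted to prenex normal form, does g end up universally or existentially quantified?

First replace A → B with ¬A ∨ B.
  ¬(∃h J(h)) ∨ (∃d P(d)) ∧ (∀b ∃g (M(g,g) ∨ J(b)))
Drive negations inward (¬∀x A ≡ ∃x ¬A, ¬∃x A ≡ ∀x ¬A, De Morgan for ∧/∨):
  (∀h ¬J(h)) ∨ (∃d P(d)) ∧ (∀b ∃g (M(g,g) ∨ J(b)))
All bound variables are already distinct, so no renaming is needed.
Pull the quantifiers to the front (each side's bound variable is not free in the other side):
  ∀h ∃d ∀b ∃g (¬J(h) ∨ P(d) ∧ (M(g,g) ∨ J(b)))
The quantifier ∃g sits under an even number of negations (counting the antecedent side of each →), so it remains existential.

existential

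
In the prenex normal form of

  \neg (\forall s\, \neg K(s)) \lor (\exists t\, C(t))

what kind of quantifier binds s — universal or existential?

Move each ¬ inward, flipping quantifiers it crosses:
  (\exists s\, K(s)) \lor (\exists t\, C(t))
All bound variables are already distinct, so no renaming is needed.
Extract every quantifier outward, since the variables are now distinct and don't occur free across branches:
  \exists s\, \exists t\, (K(s) \lor C(t))
The quantifier \forall s sits under an odd number of negations, so it flips to \exists s.

existential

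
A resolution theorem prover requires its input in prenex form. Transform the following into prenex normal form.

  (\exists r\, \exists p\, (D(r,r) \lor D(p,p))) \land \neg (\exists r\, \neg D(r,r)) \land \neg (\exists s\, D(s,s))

\exists r\, \exists p\, \forall q\, \forall s\, ((D(r,r) \lor D(p,p)) \land D(q,q) \land \neg D(s,s))

Drive negations inward (¬∀x A ≡ ∃x ¬A, ¬∃x A ≡ ∀x ¬A, De Morgan for ∧/∨):
  (\exists r\, \exists p\, (D(r,r) \lor D(p,p))) \land (\forall r\, D(r,r)) \land (\forall s\, \neg D(s,s))
Standardize variables apart so no two quantifiers bind the same name: r↦q.
  (\exists r\, \exists p\, (D(r,r) \lor D(p,p))) \land (\forall q\, D(q,q)) \land (\forall s\, \neg D(s,s))
Finally move all quantifiers to the prefix:
  \exists r\, \exists p\, \forall q\, \forall s\, ((D(r,r) \lor D(p,p)) \land D(q,q) \land \neg D(s,s))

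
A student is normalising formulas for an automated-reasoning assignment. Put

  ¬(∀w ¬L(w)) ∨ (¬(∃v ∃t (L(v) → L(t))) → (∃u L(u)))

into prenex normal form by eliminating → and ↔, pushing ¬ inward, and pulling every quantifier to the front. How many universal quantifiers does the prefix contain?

0

First replace A → B with ¬A ∨ B.
  ¬(∀w ¬L(w)) ∨ ¬¬(∃v ∃t (¬L(v) ∨ L(t))) ∨ (∃u L(u))
Drive negations inward (¬∀x A ≡ ∃x ¬A, ¬∃x A ≡ ∀x ¬A, De Morgan for ∧/∨):
  (∃w L(w)) ∨ (∃v ∃t (¬L(v) ∨ L(t))) ∨ (∃u L(u))
All bound variables are already distinct, so no renaming is needed.
Finally move all quantifiers to the prefix:
  ∃w ∃v ∃t ∃u (L(w) ∨ ¬L(v) ∨ L(t) ∨ L(u))
The prefix is ∃w ∃v ∃t ∃u: 0 universal, 4 existential.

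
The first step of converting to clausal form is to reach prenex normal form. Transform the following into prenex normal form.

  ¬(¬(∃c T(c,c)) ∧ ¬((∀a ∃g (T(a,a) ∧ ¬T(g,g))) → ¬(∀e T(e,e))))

∃c ∃a ∀g ∃e (T(c,c) ∨ ¬T(a,a) ∨ T(g,g) ∨ ¬T(e,e))

Rewrite implications/biconditionals: A → B as ¬A ∨ B.
  ¬(¬(∃c T(c,c)) ∧ ¬(¬(∀a ∃g (T(a,a) ∧ ¬T(g,g))) ∨ ¬(∀e T(e,e))))
Drive negations inward (¬∀x A ≡ ∃x ¬A, ¬∃x A ≡ ∀x ¬A, De Morgan for ∧/∨):
  (∃c T(c,c)) ∨ (∃a ∀g (¬T(a,a) ∨ T(g,g))) ∨ (∃e ¬T(e,e))
All bound variables are already distinct, so no renaming is needed.
Finally move all quantifiers to the prefix:
  ∃c ∃a ∀g ∃e (T(c,c) ∨ ¬T(a,a) ∨ T(g,g) ∨ ¬T(e,e))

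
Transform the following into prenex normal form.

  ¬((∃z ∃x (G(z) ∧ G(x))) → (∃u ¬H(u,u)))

Eliminate → and ↔ using ¬ and ∨.
  ¬(¬(∃z ∃x (G(z) ∧ G(x))) ∨ (∃u ¬H(u,u)))
Move each ¬ inward, flipping quantifiers it crosses:
  (∃z ∃x (G(z) ∧ G(x))) ∧ (∀u H(u,u))
Extract every quantifier outward, since the variables are now distinct and don't occur free across branches:
  ∃z ∃x ∀u (G(z) ∧ G(x) ∧ H(u,u))

∃z ∃x ∀u (G(z) ∧ G(x) ∧ H(u,u))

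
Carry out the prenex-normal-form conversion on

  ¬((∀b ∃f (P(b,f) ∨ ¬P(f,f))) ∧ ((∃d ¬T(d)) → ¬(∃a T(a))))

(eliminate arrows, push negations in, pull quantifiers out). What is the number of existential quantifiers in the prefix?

Eliminate → and ↔ using ¬ and ∨.
  ¬((∀b ∃f (P(b,f) ∨ ¬P(f,f))) ∧ (¬(∃d ¬T(d)) ∨ ¬(∃a T(a))))
Move each ¬ inward, flipping quantifiers it crosses:
  (∃b ∀f (¬P(b,f) ∧ P(f,f))) ∨ (∃d ¬T(d)) ∧ (∃a T(a))
All bound variables are already distinct, so no renaming is needed.
Extract every quantifier outward, since the variables are now distinct and don't occur free across branches:
  ∃b ∀f ∃d ∃a (¬P(b,f) ∧ P(f,f) ∨ ¬T(d) ∧ T(a))
The prefix is ∃b ∀f ∃d ∃a: 1 universal, 3 existential.

3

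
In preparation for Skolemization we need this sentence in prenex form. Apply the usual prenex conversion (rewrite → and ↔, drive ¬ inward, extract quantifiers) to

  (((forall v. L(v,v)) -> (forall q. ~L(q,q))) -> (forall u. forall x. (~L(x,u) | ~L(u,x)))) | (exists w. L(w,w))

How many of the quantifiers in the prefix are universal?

Rewrite implications/biconditionals: A → B as ¬A ∨ B.
  ~(~(forall v. L(v,v)) | (forall q. ~L(q,q))) | (forall u. forall x. (~L(x,u) | ~L(u,x))) | (exists w. L(w,w))
Move each ¬ inward, flipping quantifiers it crosses:
  (forall v. L(v,v)) & (exists q. L(q,q)) | (forall u. forall x. (~L(x,u) | ~L(u,x))) | (exists w. L(w,w))
Pull the quantifiers to the front (each side's bound variable is not free in the other side):
  forall v. exists q. forall u. forall x. exists w. (L(v,v) & L(q,q) | ~L(x,u) | ~L(u,x) | L(w,w))
The prefix is forall v exists q forall u forall x exists w: 3 universal, 2 existential.

3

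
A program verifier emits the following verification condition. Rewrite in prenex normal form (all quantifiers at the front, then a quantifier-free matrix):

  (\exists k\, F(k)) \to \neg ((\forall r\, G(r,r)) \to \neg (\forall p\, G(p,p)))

First replace A → B with ¬A ∨ B.
  \neg (\exists k\, F(k)) \lor \neg (\neg (\forall r\, G(r,r)) \lor \neg (\forall p\, G(p,p)))
Push ¬ through the quantifiers and connectives to reach negation normal form:
  (\forall k\, \neg F(k)) \lor (\forall r\, G(r,r)) \land (\forall p\, G(p,p))
Extract every quantifier outward, since the variables are now distinct and don't occur free across branches:
  \forall k\, \forall r\, \forall p\, (\neg F(k) \lor G(r,r) \land G(p,p))

\forall k\, \forall r\, \forall p\, (\neg F(k) \lor G(r,r) \land G(p,p))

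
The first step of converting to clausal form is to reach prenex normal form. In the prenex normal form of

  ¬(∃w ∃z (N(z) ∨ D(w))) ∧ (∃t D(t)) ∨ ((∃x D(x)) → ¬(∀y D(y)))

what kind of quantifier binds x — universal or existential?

universal

Eliminate → and ↔ using ¬ and ∨.
  ¬(∃w ∃z (N(z) ∨ D(w))) ∧ (∃t D(t)) ∨ ¬(∃x D(x)) ∨ ¬(∀y D(y))
Drive negations inward (¬∀x A ≡ ∃x ¬A, ¬∃x A ≡ ∀x ¬A, De Morgan for ∧/∨):
  (∀w ∀z (¬N(z) ∧ ¬D(w))) ∧ (∃t D(t)) ∨ (∀x ¬D(x)) ∨ (∃y ¬D(y))
Finally move all quantifiers to the prefix:
  ∀w ∀z ∃t ∀x ∃y (¬N(z) ∧ ¬D(w) ∧ D(t) ∨ ¬D(x) ∨ ¬D(y))
The quantifier ∃x sits under an odd number of negations (counting the antecedent side of each →), so it flips to ∀x.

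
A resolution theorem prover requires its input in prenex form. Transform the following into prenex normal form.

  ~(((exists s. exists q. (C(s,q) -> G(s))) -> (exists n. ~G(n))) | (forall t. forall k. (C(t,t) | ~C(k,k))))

Rewrite implications/biconditionals: A → B as ¬A ∨ B.
  ~(~(exists s. exists q. (~C(s,q) | G(s))) | (exists n. ~G(n)) | (forall t. forall k. (C(t,t) | ~C(k,k))))
Move each ¬ inward, flipping quantifiers it crosses:
  (exists s. exists q. (~C(s,q) | G(s))) & (forall n. G(n)) & (exists t. exists k. (~C(t,t) & C(k,k)))
All bound variables are already distinct, so no renaming is needed.
Finally move all quantifiers to the prefix:
  exists s. exists q. forall n. exists t. exists k. ((~C(s,q) | G(s)) & G(n) & ~C(t,t) & C(k,k))

exists s. exists q. forall n. exists t. exists k. ((~C(s,q) | G(s)) & G(n) & ~C(t,t) & C(k,k))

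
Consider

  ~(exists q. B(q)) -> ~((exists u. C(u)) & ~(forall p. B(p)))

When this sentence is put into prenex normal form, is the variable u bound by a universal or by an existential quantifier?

Rewrite implications/biconditionals: A → B as ¬A ∨ B.
  ~~(exists q. B(q)) | ~((exists u. C(u)) & ~(forall p. B(p)))
Push ¬ through the quantifiers and connectives to reach negation normal form:
  (exists q. B(q)) | (forall u. ~C(u)) | (forall p. B(p))
All bound variables are already distinct, so no renaming is needed.
Pull the quantifiers to the front (each side's bound variable is not free in the other side):
  exists q. forall u. forall p. (B(q) | ~C(u) | B(p))
The quantifier exists u sits under an odd number of negations (counting the antecedent side of each →), so it flips to forall u.

universal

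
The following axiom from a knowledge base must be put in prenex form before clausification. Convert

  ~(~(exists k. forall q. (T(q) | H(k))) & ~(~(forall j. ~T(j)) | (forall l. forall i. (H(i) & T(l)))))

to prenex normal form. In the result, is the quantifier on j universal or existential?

Move each ¬ inward, flipping quantifiers it crosses:
  (exists k. forall q. (T(q) | H(k))) | (exists j. T(j)) | (forall l. forall i. (H(i) & T(l)))
Finally move all quantifiers to the prefix:
  exists k. forall q. exists j. forall l. forall i. (T(q) | H(k) | T(j) | H(i) & T(l))
The quantifier forall j sits under an odd number of negations, so it flips to exists j.

existential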